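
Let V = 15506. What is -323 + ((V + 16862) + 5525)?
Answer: 37570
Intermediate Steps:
-323 + ((V + 16862) + 5525) = -323 + ((15506 + 16862) + 5525) = -323 + (32368 + 5525) = -323 + 37893 = 37570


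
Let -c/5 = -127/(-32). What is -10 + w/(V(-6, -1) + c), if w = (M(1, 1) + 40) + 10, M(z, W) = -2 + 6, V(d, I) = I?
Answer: -8398/667 ≈ -12.591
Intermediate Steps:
c = -635/32 (c = -(-635)/(-32) = -(-635)*(-1)/32 = -5*127/32 = -635/32 ≈ -19.844)
M(z, W) = 4
w = 54 (w = (4 + 40) + 10 = 44 + 10 = 54)
-10 + w/(V(-6, -1) + c) = -10 + 54/(-1 - 635/32) = -10 + 54/(-667/32) = -10 + 54*(-32/667) = -10 - 1728/667 = -8398/667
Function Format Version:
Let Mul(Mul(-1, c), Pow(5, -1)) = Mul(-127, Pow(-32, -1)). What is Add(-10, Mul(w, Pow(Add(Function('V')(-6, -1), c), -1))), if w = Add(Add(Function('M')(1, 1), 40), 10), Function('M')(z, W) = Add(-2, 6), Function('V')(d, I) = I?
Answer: Rational(-8398, 667) ≈ -12.591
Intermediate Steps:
c = Rational(-635, 32) (c = Mul(-5, Mul(-127, Pow(-32, -1))) = Mul(-5, Mul(-127, Rational(-1, 32))) = Mul(-5, Rational(127, 32)) = Rational(-635, 32) ≈ -19.844)
Function('M')(z, W) = 4
w = 54 (w = Add(Add(4, 40), 10) = Add(44, 10) = 54)
Add(-10, Mul(w, Pow(Add(Function('V')(-6, -1), c), -1))) = Add(-10, Mul(54, Pow(Add(-1, Rational(-635, 32)), -1))) = Add(-10, Mul(54, Pow(Rational(-667, 32), -1))) = Add(-10, Mul(54, Rational(-32, 667))) = Add(-10, Rational(-1728, 667)) = Rational(-8398, 667)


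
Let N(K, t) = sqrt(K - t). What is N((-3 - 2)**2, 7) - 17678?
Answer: -17678 + 3*sqrt(2) ≈ -17674.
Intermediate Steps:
N((-3 - 2)**2, 7) - 17678 = sqrt((-3 - 2)**2 - 1*7) - 17678 = sqrt((-5)**2 - 7) - 17678 = sqrt(25 - 7) - 17678 = sqrt(18) - 17678 = 3*sqrt(2) - 17678 = -17678 + 3*sqrt(2)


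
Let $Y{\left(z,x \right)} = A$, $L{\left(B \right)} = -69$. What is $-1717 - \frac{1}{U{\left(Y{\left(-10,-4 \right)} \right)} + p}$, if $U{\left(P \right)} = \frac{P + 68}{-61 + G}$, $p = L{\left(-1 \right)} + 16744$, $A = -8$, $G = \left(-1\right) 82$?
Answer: $- \frac{4094126548}{2384465} \approx -1717.0$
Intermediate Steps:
$G = -82$
$p = 16675$ ($p = -69 + 16744 = 16675$)
$Y{\left(z,x \right)} = -8$
$U{\left(P \right)} = - \frac{68}{143} - \frac{P}{143}$ ($U{\left(P \right)} = \frac{P + 68}{-61 - 82} = \frac{68 + P}{-143} = \left(68 + P\right) \left(- \frac{1}{143}\right) = - \frac{68}{143} - \frac{P}{143}$)
$-1717 - \frac{1}{U{\left(Y{\left(-10,-4 \right)} \right)} + p} = -1717 - \frac{1}{\left(- \frac{68}{143} - - \frac{8}{143}\right) + 16675} = -1717 - \frac{1}{\left(- \frac{68}{143} + \frac{8}{143}\right) + 16675} = -1717 - \frac{1}{- \frac{60}{143} + 16675} = -1717 - \frac{1}{\frac{2384465}{143}} = -1717 - \frac{143}{2384465} = - \frac{4094126548}{2384465}$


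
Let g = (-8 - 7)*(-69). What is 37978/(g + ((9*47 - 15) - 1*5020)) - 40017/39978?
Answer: -553808431/47667102 ≈ -11.618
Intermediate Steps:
g = 1035 (g = -15*(-69) = 1035)
37978/(g + ((9*47 - 15) - 1*5020)) - 40017/39978 = 37978/(1035 + ((9*47 - 15) - 1*5020)) - 40017/39978 = 37978/(1035 + ((423 - 15) - 5020)) - 40017*1/39978 = 37978/(1035 + (408 - 5020)) - 13339/13326 = 37978/(1035 - 4612) - 13339/13326 = 37978/(-3577) - 13339/13326 = 37978*(-1/3577) - 13339/13326 = -37978/3577 - 13339/13326 = -553808431/47667102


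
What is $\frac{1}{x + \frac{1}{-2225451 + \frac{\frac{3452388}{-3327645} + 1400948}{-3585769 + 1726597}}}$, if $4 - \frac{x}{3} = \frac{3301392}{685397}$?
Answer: $- \frac{262128619700937569300299}{642287652557338726429309} \approx -0.40812$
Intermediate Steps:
$x = - \frac{1679412}{685397}$ ($x = 12 - 3 \cdot \frac{3301392}{685397} = 12 - 3 \cdot 3301392 \cdot \frac{1}{685397} = 12 - \frac{9904176}{685397} = - \frac{1679412}{685397} \approx -2.4503$)
$\frac{1}{x + \frac{1}{-2225451 + \frac{\frac{3452388}{-3327645} + 1400948}{-3585769 + 1726597}}} = \frac{1}{- \frac{1679412}{685397} + \frac{1}{-2225451 + \frac{\frac{3452388}{-3327645} + 1400948}{-3585769 + 1726597}}} = \frac{1}{- \frac{1679412}{685397} + \frac{1}{-2225451 + \frac{3452388 \left(- \frac{1}{3327645}\right) + 1400948}{-1859172}}} = \frac{1}{- \frac{1679412}{685397} + \frac{1}{-2225451 + \left(- \frac{1150796}{1109215} + 1400948\right) \left(- \frac{1}{1859172}\right)}} = \frac{1}{- \frac{1679412}{685397} + \frac{1}{-2225451 + \frac{1553951385024}{1109215} \left(- \frac{1}{1859172}\right)}} = \frac{1}{- \frac{1679412}{685397} + \frac{1}{-2225451 - \frac{129495948752}{171851789165}}} = \frac{1}{- \frac{1679412}{685397} + \frac{1}{- \frac{382447865544987167}{171851789165}}} = \frac{1}{- \frac{1679412}{685397} - \frac{171851789165}{382447865544987167}} = \frac{1}{- \frac{642287652557338726429309}{262128619700937569300299}} = - \frac{262128619700937569300299}{642287652557338726429309}$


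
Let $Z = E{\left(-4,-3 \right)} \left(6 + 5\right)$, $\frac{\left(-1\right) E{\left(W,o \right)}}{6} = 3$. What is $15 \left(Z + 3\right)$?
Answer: $-2925$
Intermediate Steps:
$E{\left(W,o \right)} = -18$ ($E{\left(W,o \right)} = \left(-6\right) 3 = -18$)
$Z = -198$ ($Z = - 18 \left(6 + 5\right) = \left(-18\right) 11 = -198$)
$15 \left(Z + 3\right) = 15 \left(-198 + 3\right) = 15 \left(-195\right) = -2925$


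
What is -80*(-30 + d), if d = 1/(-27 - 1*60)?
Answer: 208880/87 ≈ 2400.9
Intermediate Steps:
d = -1/87 (d = 1/(-27 - 60) = 1/(-87) = -1/87 ≈ -0.011494)
-80*(-30 + d) = -80*(-30 - 1/87) = -80*(-2611/87) = 208880/87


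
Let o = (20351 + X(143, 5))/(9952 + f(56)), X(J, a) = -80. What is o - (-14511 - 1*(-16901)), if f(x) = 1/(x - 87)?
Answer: -245570963/102837 ≈ -2388.0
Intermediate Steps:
f(x) = 1/(-87 + x)
o = 209467/102837 (o = (20351 - 80)/(9952 + 1/(-87 + 56)) = 20271/(9952 + 1/(-31)) = 20271/(9952 - 1/31) = 20271/(308511/31) = 20271*(31/308511) = 209467/102837 ≈ 2.0369)
o - (-14511 - 1*(-16901)) = 209467/102837 - (-14511 - 1*(-16901)) = 209467/102837 - (-14511 + 16901) = 209467/102837 - 1*2390 = 209467/102837 - 2390 = -245570963/102837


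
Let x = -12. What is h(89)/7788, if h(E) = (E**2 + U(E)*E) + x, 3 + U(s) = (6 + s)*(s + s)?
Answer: 34378/177 ≈ 194.23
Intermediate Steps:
U(s) = -3 + 2*s*(6 + s) (U(s) = -3 + (6 + s)*(s + s) = -3 + (6 + s)*(2*s) = -3 + 2*s*(6 + s))
h(E) = -12 + E**2 + E*(-3 + 2*E**2 + 12*E) (h(E) = (E**2 + (-3 + 2*E**2 + 12*E)*E) - 12 = (E**2 + E*(-3 + 2*E**2 + 12*E)) - 12 = -12 + E**2 + E*(-3 + 2*E**2 + 12*E))
h(89)/7788 = (-12 - 3*89 + 2*89**3 + 13*89**2)/7788 = (-12 - 267 + 2*704969 + 13*7921)*(1/7788) = (-12 - 267 + 1409938 + 102973)*(1/7788) = 1512632*(1/7788) = 34378/177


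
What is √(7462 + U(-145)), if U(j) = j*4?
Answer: √6882 ≈ 82.958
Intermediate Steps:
U(j) = 4*j
√(7462 + U(-145)) = √(7462 + 4*(-145)) = √(7462 - 580) = √6882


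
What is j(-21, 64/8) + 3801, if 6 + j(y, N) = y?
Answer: 3774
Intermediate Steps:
j(y, N) = -6 + y
j(-21, 64/8) + 3801 = (-6 - 21) + 3801 = -27 + 3801 = 3774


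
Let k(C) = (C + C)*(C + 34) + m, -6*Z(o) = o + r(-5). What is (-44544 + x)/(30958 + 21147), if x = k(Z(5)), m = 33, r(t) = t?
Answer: -44511/52105 ≈ -0.85426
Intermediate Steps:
Z(o) = 5/6 - o/6 (Z(o) = -(o - 5)/6 = -(-5 + o)/6 = 5/6 - o/6)
k(C) = 33 + 2*C*(34 + C) (k(C) = (C + C)*(C + 34) + 33 = (2*C)*(34 + C) + 33 = 2*C*(34 + C) + 33 = 33 + 2*C*(34 + C))
x = 33 (x = 33 + 2*(5/6 - 1/6*5)**2 + 68*(5/6 - 1/6*5) = 33 + 2*(5/6 - 5/6)**2 + 68*(5/6 - 5/6) = 33 + 2*0**2 + 68*0 = 33 + 2*0 + 0 = 33 + 0 + 0 = 33)
(-44544 + x)/(30958 + 21147) = (-44544 + 33)/(30958 + 21147) = -44511/52105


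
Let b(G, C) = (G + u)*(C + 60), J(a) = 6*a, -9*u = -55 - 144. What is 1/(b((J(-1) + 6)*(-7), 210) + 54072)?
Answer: 1/60042 ≈ 1.6655e-5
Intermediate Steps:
u = 199/9 (u = -(-55 - 144)/9 = -1/9*(-199) = 199/9 ≈ 22.111)
b(G, C) = (60 + C)*(199/9 + G) (b(G, C) = (G + 199/9)*(C + 60) = (199/9 + G)*(60 + C) = (60 + C)*(199/9 + G))
1/(b((J(-1) + 6)*(-7), 210) + 54072) = 1/((3980/3 + 60*((6*(-1) + 6)*(-7)) + (199/9)*210 + 210*((6*(-1) + 6)*(-7))) + 54072) = 1/((3980/3 + 60*((-6 + 6)*(-7)) + 13930/3 + 210*((-6 + 6)*(-7))) + 54072) = 1/((3980/3 + 60*(0*(-7)) + 13930/3 + 210*(0*(-7))) + 54072) = 1/((3980/3 + 60*0 + 13930/3 + 210*0) + 54072) = 1/((3980/3 + 0 + 13930/3 + 0) + 54072) = 1/(5970 + 54072) = 1/60042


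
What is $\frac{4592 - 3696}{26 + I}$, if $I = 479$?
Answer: $\frac{896}{505} \approx 1.7743$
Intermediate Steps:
$\frac{4592 - 3696}{26 + I} = \frac{4592 - 3696}{26 + 479} = \frac{896}{505}$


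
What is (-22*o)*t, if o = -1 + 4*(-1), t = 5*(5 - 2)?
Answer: 1650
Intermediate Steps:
t = 15 (t = 5*3 = 15)
o = -5 (o = -1 - 4 = -5)
(-22*o)*t = -22*(-5)*15 = 110*15 = 1650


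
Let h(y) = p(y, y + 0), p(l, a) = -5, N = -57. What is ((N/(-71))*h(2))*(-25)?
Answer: 7125/71 ≈ 100.35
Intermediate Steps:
h(y) = -5
((N/(-71))*h(2))*(-25) = (-57/(-71)*(-5))*(-25) = (-57*(-1/71)*(-5))*(-25) = ((57/71)*(-5))*(-25) = -285/71*(-25) = 7125/71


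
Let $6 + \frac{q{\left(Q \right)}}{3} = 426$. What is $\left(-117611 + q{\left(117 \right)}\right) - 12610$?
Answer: $-128961$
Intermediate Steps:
$q{\left(Q \right)} = 1260$ ($q{\left(Q \right)} = -18 + 3 \cdot 426 = -18 + 1278 = 1260$)
$\left(-117611 + q{\left(117 \right)}\right) - 12610 = \left(-117611 + 1260\right) - 12610 = -116351 - 12610 = -128961$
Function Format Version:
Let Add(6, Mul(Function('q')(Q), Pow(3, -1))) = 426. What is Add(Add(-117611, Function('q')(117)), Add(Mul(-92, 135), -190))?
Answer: -128961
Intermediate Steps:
Function('q')(Q) = 1260 (Function('q')(Q) = Add(-18, Mul(3, 426)) = Add(-18, 1278) = 1260)
Add(Add(-117611, Function('q')(117)), Add(Mul(-92, 135), -190)) = Add(Add(-117611, 1260), Add(Mul(-92, 135), -190)) = Add(-116351, Add(-12420, -190)) = Add(-116351, -12610) = -128961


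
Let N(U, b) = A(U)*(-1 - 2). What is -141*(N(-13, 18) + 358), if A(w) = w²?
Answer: 21009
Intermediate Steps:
N(U, b) = -3*U² (N(U, b) = U²*(-1 - 2) = U²*(-3) = -3*U²)
-141*(N(-13, 18) + 358) = -141*(-3*(-13)² + 358) = -141*(-3*169 + 358) = -141*(-507 + 358) = -141*(-149) = 21009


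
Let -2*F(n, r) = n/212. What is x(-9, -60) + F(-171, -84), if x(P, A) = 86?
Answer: 36635/424 ≈ 86.403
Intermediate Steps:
F(n, r) = -n/424 (F(n, r) = -n/(2*212) = -n/424)
x(-9, -60) + F(-171, -84) = 86 - 1/424*(-171) = 86 + 171/424 = 36635/424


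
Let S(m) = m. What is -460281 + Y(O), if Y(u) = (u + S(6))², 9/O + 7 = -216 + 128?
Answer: -4153721304/9025 ≈ -4.6025e+5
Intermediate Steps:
O = -9/95 (O = 9/(-7 + (-216 + 128)) = 9/(-7 - 88) = 9/(-95) = 9*(-1/95) = -9/95 ≈ -0.094737)
Y(u) = (6 + u)² (Y(u) = (u + 6)² = (6 + u)²)
-460281 + Y(O) = -460281 + (6 - 9/95)² = -460281 + (561/95)² = -460281 + 314721/9025 = -4153721304/9025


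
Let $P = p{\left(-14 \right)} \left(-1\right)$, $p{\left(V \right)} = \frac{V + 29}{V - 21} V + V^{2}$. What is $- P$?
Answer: $202$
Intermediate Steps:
$p{\left(V \right)} = V^{2} + \frac{V \left(29 + V\right)}{-21 + V}$ ($p{\left(V \right)} = \frac{29 + V}{-21 + V} V + V^{2} = \frac{V \left(29 + V\right)}{-21 + V} + V^{2} = V^{2} + \frac{V \left(29 + V\right)}{-21 + V}$)
$P = -202$ ($P = - \frac{14 \left(29 + \left(-14\right)^{2} - -280\right)}{-21 - 14} \left(-1\right) = - \frac{14 \left(29 + 196 + 280\right)}{-35} \left(-1\right) = \left(-14\right) \left(- \frac{1}{35}\right) 505 \left(-1\right) = 202 \left(-1\right) = -202$)
$- P = \left(-1\right) \left(-202\right) = 202$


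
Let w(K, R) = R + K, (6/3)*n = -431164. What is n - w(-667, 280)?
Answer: -215195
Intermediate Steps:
n = -215582 (n = (½)*(-431164) = -215582)
w(K, R) = K + R
n - w(-667, 280) = -215582 - (-667 + 280) = -215582 - 1*(-387) = -215582 + 387 = -215195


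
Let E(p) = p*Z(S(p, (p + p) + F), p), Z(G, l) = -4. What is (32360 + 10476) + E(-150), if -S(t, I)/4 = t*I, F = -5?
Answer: 43436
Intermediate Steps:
S(t, I) = -4*I*t (S(t, I) = -4*t*I = -4*I*t)
E(p) = -4*p (E(p) = p*(-4) = -4*p)
(32360 + 10476) + E(-150) = (32360 + 10476) - 4*(-150) = 42836 + 600 = 43436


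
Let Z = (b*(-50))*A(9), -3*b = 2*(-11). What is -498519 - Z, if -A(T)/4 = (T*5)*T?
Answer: -1092519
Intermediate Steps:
b = 22/3 (b = -2*(-11)/3 = -⅓*(-22) = 22/3 ≈ 7.3333)
A(T) = -20*T² (A(T) = -4*T*5*T = -4*5*T*T = -20*T²)
Z = 594000 (Z = ((22/3)*(-50))*(-20*9²) = -(-22000)*81/3 = -1100/3*(-1620) = 594000)
-498519 - Z = -498519 - 1*594000 = -498519 - 594000 = -1092519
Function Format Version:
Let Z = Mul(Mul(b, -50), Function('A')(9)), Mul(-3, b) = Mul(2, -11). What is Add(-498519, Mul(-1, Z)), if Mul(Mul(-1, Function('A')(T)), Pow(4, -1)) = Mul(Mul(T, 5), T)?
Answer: -1092519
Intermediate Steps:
b = Rational(22, 3) (b = Mul(Rational(-1, 3), Mul(2, -11)) = Mul(Rational(-1, 3), -22) = Rational(22, 3) ≈ 7.3333)
Function('A')(T) = Mul(-20, Pow(T, 2)) (Function('A')(T) = Mul(-4, Mul(Mul(T, 5), T)) = Mul(-4, Mul(Mul(5, T), T)) = Mul(-4, Mul(5, Pow(T, 2))) = Mul(-20, Pow(T, 2)))
Z = 594000 (Z = Mul(Mul(Rational(22, 3), -50), Mul(-20, Pow(9, 2))) = Mul(Rational(-1100, 3), Mul(-20, 81)) = Mul(Rational(-1100, 3), -1620) = 594000)
Add(-498519, Mul(-1, Z)) = Add(-498519, Mul(-1, 594000)) = Add(-498519, -594000) = -1092519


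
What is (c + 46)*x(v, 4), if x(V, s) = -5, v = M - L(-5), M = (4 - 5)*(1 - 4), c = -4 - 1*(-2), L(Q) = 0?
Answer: -220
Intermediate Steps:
c = -2 (c = -4 + 2 = -2)
M = 3 (M = -1*(-3) = 3)
v = 3 (v = 3 - 1*0 = 3 + 0 = 3)
(c + 46)*x(v, 4) = (-2 + 46)*(-5) = 44*(-5) = -220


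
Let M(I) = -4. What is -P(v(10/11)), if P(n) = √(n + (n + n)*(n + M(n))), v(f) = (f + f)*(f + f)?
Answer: -20*I*√47/121 ≈ -1.1332*I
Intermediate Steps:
v(f) = 4*f² (v(f) = (2*f)*(2*f) = 4*f²)
P(n) = √(n + 2*n*(-4 + n)) (P(n) = √(n + (n + n)*(n - 4)) = √(n + (2*n)*(-4 + n)) = √(n + 2*n*(-4 + n)))
-P(v(10/11)) = -√((4*(10/11)²)*(-7 + 2*(4*(10/11)²))) = -√((4*(100/121))*(-7 + 2*(4*(100/121)))) = -√(400*(-7 + 2*(400/121))/121) = -√(400*(-7 + 800/121)/121) = -√((400/121)*(-47/121)) = -√(-18800/14641) = -20*I*√47/121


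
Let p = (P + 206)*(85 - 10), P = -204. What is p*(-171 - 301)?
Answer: -70800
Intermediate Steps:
p = 150 (p = (-204 + 206)*(85 - 10) = 2*75 = 150)
p*(-171 - 301) = 150*(-171 - 301) = 150*(-472) = -70800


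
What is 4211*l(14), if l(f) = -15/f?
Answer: -63165/14 ≈ -4511.8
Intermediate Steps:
4211*l(14) = 4211*(-15/14) = -63165/14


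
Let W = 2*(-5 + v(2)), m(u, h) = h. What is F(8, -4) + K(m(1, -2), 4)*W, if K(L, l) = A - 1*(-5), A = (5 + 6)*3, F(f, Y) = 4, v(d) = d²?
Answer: -72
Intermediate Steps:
A = 33 (A = 11*3 = 33)
W = -2 (W = 2*(-5 + 2²) = 2*(-5 + 4) = 2*(-1) = -2)
K(L, l) = 38 (K(L, l) = 33 - 1*(-5) = 33 + 5 = 38)
F(8, -4) + K(m(1, -2), 4)*W = 4 + 38*(-2) = 4 - 76 = -72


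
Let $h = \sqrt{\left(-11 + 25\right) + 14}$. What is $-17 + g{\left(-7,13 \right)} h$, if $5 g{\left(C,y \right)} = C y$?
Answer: $-17 - \frac{182 \sqrt{7}}{5} \approx -113.31$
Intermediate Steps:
$h = 2 \sqrt{7}$ ($h = \sqrt{14 + 14} = \sqrt{28} = 2 \sqrt{7} \approx 5.2915$)
$g{\left(C,y \right)} = \frac{C y}{5}$
$-17 + g{\left(-7,13 \right)} h = -17 + \frac{1}{5} \left(-7\right) 13 \cdot 2 \sqrt{7} = -17 - \frac{91 \cdot 2 \sqrt{7}}{5} = -17 - \frac{182 \sqrt{7}}{5}$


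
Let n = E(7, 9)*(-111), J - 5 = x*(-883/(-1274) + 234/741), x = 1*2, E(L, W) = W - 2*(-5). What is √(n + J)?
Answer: 3*I*√698194653/1729 ≈ 45.847*I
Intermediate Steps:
E(L, W) = 10 + W (E(L, W) = W + 10 = 10 + W)
x = 2
J = 84936/12103 (J = 5 + 2*(-883/(-1274) + 234/741) = 5 + 2*(-883*(-1/1274) + 234*(1/741)) = 5 + 2*(883/1274 + 6/19) = 5 + 2*(24421/24206) = 5 + 24421/12103 = 84936/12103 ≈ 7.0178)
n = -2109 (n = (10 + 9)*(-111) = 19*(-111) = -2109)
√(n + J) = √(-2109 + 84936/12103) = √(-25440291/12103) = 3*I*√698194653/1729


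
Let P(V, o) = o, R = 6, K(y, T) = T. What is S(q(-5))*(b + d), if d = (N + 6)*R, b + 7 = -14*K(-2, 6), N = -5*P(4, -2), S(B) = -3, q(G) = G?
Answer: -15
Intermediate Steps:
N = 10 (N = -5*(-2) = 10)
b = -91 (b = -7 - 14*6 = -7 - 84 = -91)
d = 96 (d = (10 + 6)*6 = 16*6 = 96)
S(q(-5))*(b + d) = -3*(-91 + 96) = -3*5 = -15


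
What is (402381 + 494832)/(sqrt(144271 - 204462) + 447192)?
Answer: 401226475896/199980745055 - 897213*I*sqrt(60191)/199980745055 ≈ 2.0063 - 0.0011007*I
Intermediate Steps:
(402381 + 494832)/(sqrt(144271 - 204462) + 447192) = 897213/(sqrt(-60191) + 447192) = 897213/(I*sqrt(60191) + 447192) = 897213/(447192 + I*sqrt(60191))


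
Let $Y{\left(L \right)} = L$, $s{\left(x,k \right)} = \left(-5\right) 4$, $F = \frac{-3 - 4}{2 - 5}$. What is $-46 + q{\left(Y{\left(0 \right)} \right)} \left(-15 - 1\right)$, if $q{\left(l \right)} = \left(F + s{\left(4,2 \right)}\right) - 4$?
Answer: $\frac{902}{3} \approx 300.67$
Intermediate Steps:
$F = \frac{7}{3}$ ($F = - \frac{7}{-3} = \left(-7\right) \left(- \frac{1}{3}\right) = \frac{7}{3} \approx 2.3333$)
$s{\left(x,k \right)} = -20$
$q{\left(l \right)} = - \frac{65}{3}$ ($q{\left(l \right)} = \left(\frac{7}{3} - 20\right) - 4 = - \frac{53}{3} - 4 = - \frac{65}{3}$)
$-46 + q{\left(Y{\left(0 \right)} \right)} \left(-15 - 1\right) = -46 - \frac{65 \left(-15 - 1\right)}{3} = -46 - - \frac{1040}{3} = -46 + \frac{1040}{3} = \frac{902}{3}$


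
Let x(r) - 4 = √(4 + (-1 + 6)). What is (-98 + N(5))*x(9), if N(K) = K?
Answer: -651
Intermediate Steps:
x(r) = 7 (x(r) = 4 + √(4 + (-1 + 6)) = 4 + √(4 + 5) = 4 + √9 = 4 + 3 = 7)
(-98 + N(5))*x(9) = (-98 + 5)*7 = -93*7 = -651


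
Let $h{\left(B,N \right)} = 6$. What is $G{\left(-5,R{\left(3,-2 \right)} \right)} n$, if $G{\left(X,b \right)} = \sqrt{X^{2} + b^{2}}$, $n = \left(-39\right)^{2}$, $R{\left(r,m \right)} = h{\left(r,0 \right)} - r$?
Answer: $1521 \sqrt{34} \approx 8868.9$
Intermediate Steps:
$R{\left(r,m \right)} = 6 - r$
$n = 1521$
$G{\left(-5,R{\left(3,-2 \right)} \right)} n = \sqrt{\left(-5\right)^{2} + \left(6 - 3\right)^{2}} \cdot 1521 = \sqrt{25 + \left(6 - 3\right)^{2}} \cdot 1521 = \sqrt{25 + 3^{2}} \cdot 1521 = \sqrt{25 + 9} \cdot 1521 = \sqrt{34} \cdot 1521 = 1521 \sqrt{34}$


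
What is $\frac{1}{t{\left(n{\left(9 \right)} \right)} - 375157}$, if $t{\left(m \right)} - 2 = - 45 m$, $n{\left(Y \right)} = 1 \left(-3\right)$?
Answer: $- \frac{1}{375020} \approx -2.6665 \cdot 10^{-6}$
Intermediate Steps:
$n{\left(Y \right)} = -3$
$t{\left(m \right)} = 2 - 45 m$
$\frac{1}{t{\left(n{\left(9 \right)} \right)} - 375157} = \frac{1}{\left(2 - -135\right) - 375157} = \frac{1}{\left(2 + 135\right) - 375157} = \frac{1}{137 - 375157} = \frac{1}{-375020} = - \frac{1}{375020}$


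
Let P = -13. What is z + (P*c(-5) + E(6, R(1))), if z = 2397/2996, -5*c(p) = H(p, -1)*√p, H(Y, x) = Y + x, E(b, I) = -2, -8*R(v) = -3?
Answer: -3595/2996 - 78*I*√5/5 ≈ -1.1999 - 34.883*I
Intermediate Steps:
R(v) = 3/8 (R(v) = -⅛*(-3) = 3/8)
c(p) = -√p*(-1 + p)/5 (c(p) = -(p - 1)*√p/5 = -(-1 + p)*√p/5 = -√p*(-1 + p)/5)
z = 2397/2996 (z = 2397*(1/2996) = 2397/2996 ≈ 0.80007)
z + (P*c(-5) + E(6, R(1))) = 2397/2996 + (-13*√(-5)*(1 - 1*(-5))/5 - 2) = 2397/2996 + (-13*I*√5*(1 + 5)/5 - 2) = 2397/2996 + (-13*I*√5*6/5 - 2) = 2397/2996 + (-78*I*√5/5 - 2) = 2397/2996 + (-2 - 78*I*√5/5) = -3595/2996 - 78*I*√5/5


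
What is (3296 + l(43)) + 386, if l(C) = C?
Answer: 3725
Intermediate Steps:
(3296 + l(43)) + 386 = (3296 + 43) + 386 = 3339 + 386 = 3725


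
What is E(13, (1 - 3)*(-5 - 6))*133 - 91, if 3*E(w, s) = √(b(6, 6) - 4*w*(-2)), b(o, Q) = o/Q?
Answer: -91 + 133*√105/3 ≈ 363.28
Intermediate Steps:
E(w, s) = √(1 + 8*w)/3 (E(w, s) = √(6/6 - 4*w*(-2))/3 = √(6*(⅙) + 8*w)/3 = √(1 + 8*w)/3)
E(13, (1 - 3)*(-5 - 6))*133 - 91 = (√(1 + 8*13)/3)*133 - 91 = (√(1 + 104)/3)*133 - 91 = (√105/3)*133 - 91 = 133*√105/3 - 91 = -91 + 133*√105/3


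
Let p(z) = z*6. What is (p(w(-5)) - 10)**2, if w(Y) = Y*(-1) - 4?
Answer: 16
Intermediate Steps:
w(Y) = -4 - Y (w(Y) = -Y - 4 = -4 - Y)
p(z) = 6*z
(p(w(-5)) - 10)**2 = (6*(-4 - 1*(-5)) - 10)**2 = (6*(-4 + 5) - 10)**2 = (6*1 - 10)**2 = (6 - 10)**2 = (-4)**2 = 16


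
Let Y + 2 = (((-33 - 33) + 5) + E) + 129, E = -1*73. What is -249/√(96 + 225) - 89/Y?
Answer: 89/7 - 83*√321/107 ≈ -1.1835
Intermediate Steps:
E = -73
Y = -7 (Y = -2 + ((((-33 - 33) + 5) - 73) + 129) = -2 + (((-66 + 5) - 73) + 129) = -2 + ((-61 - 73) + 129) = -2 + (-134 + 129) = -2 - 5 = -7)
-249/√(96 + 225) - 89/Y = -249/√(96 + 225) - 89/(-7) = -249*√321/321 - 89*(-⅐) = -83*√321/107 + 89/7 = 89/7 - 83*√321/107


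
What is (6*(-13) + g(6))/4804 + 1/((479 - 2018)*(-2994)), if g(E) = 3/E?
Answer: -357097061/22135707864 ≈ -0.016132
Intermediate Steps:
(6*(-13) + g(6))/4804 + 1/((479 - 2018)*(-2994)) = (6*(-13) + 3/6)/4804 + 1/((479 - 2018)*(-2994)) = (-78 + 3*(⅙))*(1/4804) - 1/2994/(-1539) = (-78 + ½)*(1/4804) - 1/1539*(-1/2994) = -155/2*1/4804 + 1/4607766 = -155/9608 + 1/4607766 = -357097061/22135707864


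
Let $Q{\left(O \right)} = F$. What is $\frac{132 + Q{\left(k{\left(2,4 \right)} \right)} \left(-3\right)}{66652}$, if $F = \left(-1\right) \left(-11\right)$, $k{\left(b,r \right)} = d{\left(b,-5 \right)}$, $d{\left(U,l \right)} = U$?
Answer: $\frac{99}{66652} \approx 0.0014853$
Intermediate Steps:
$k{\left(b,r \right)} = b$
$F = 11$
$Q{\left(O \right)} = 11$
$\frac{132 + Q{\left(k{\left(2,4 \right)} \right)} \left(-3\right)}{66652} = \frac{132 + 11 \left(-3\right)}{66652} = \left(132 - 33\right) \frac{1}{66652} = 99 \cdot \frac{1}{66652} = \frac{99}{66652}$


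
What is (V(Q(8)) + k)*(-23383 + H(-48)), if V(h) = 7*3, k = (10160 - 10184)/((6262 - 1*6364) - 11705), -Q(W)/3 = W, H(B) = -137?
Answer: -5832277920/11807 ≈ -4.9397e+5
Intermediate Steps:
Q(W) = -3*W
k = 24/11807 (k = -24/((6262 - 6364) - 11705) = -24/(-102 - 11705) = -24/(-11807) = -24*(-1/11807) = 24/11807 ≈ 0.0020327)
V(h) = 21
(V(Q(8)) + k)*(-23383 + H(-48)) = (21 + 24/11807)*(-23383 - 137) = (247971/11807)*(-23520) = -5832277920/11807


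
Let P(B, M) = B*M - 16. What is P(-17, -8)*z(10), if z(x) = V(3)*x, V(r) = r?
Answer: 3600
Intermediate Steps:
z(x) = 3*x
P(B, M) = -16 + B*M
P(-17, -8)*z(10) = (-16 - 17*(-8))*(3*10) = (-16 + 136)*30 = 120*30 = 3600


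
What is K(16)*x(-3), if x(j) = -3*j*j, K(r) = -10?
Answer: 270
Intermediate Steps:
x(j) = -3*j**2
K(16)*x(-3) = -(-30)*(-3)**2 = -(-30)*9 = -10*(-27) = 270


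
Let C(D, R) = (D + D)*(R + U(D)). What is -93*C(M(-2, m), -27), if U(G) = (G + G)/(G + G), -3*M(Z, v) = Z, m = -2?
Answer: 3224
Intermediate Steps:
M(Z, v) = -Z/3
U(G) = 1 (U(G) = (2*G)/((2*G)) = (2*G)*(1/(2*G)) = 1)
C(D, R) = 2*D*(1 + R) (C(D, R) = (D + D)*(R + 1) = (2*D)*(1 + R) = 2*D*(1 + R))
-93*C(M(-2, m), -27) = -186*(-1/3*(-2))*(1 - 27) = -186*2*(-26)/3 = -93*(-104/3) = 3224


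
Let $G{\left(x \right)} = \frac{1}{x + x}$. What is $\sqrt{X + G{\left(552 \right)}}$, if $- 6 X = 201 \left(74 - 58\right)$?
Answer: $\frac{i \sqrt{40830267}}{276} \approx 23.152 i$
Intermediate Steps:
$X = -536$ ($X = - \frac{201 \left(74 - 58\right)}{6} = - \frac{201 \cdot 16}{6} = \left(- \frac{1}{6}\right) 3216 = -536$)
$G{\left(x \right)} = \frac{1}{2 x}$
$\sqrt{X + G{\left(552 \right)}} = \sqrt{-536 + \frac{1}{2 \cdot 552}} = \sqrt{-536 + \frac{1}{2} \cdot \frac{1}{552}} = \sqrt{-536 + \frac{1}{1104}} = \sqrt{- \frac{591743}{1104}} = \frac{i \sqrt{40830267}}{276}$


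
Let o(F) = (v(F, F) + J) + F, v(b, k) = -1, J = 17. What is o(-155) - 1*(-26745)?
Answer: 26606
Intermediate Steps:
o(F) = 16 + F (o(F) = (-1 + 17) + F = 16 + F)
o(-155) - 1*(-26745) = (16 - 155) - 1*(-26745) = -139 + 26745 = 26606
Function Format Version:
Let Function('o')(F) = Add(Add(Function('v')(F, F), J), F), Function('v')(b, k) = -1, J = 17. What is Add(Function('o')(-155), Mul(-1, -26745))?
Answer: 26606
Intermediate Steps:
Function('o')(F) = Add(16, F) (Function('o')(F) = Add(Add(-1, 17), F) = Add(16, F))
Add(Function('o')(-155), Mul(-1, -26745)) = Add(Add(16, -155), Mul(-1, -26745)) = Add(-139, 26745) = 26606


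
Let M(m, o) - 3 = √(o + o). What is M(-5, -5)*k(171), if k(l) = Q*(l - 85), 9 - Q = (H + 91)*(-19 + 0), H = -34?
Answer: 281736 + 93912*I*√10 ≈ 2.8174e+5 + 2.9698e+5*I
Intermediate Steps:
M(m, o) = 3 + √2*√o (M(m, o) = 3 + √(o + o) = 3 + √(2*o) = 3 + √2*√o)
Q = 1092 (Q = 9 - (-34 + 91)*(-19 + 0) = 9 - 57*(-19) = 9 - 1*(-1083) = 9 + 1083 = 1092)
k(l) = -92820 + 1092*l (k(l) = 1092*(l - 85) = 1092*(-85 + l) = -92820 + 1092*l)
M(-5, -5)*k(171) = (3 + √2*√(-5))*(-92820 + 1092*171) = (3 + √2*(I*√5))*(-92820 + 186732) = (3 + I*√10)*93912 = 281736 + 93912*I*√10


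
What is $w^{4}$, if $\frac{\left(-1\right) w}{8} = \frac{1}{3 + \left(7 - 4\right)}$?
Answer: $\frac{256}{81} \approx 3.1605$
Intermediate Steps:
$w = - \frac{4}{3}$ ($w = - \frac{8}{3 + \left(7 - 4\right)} = - \frac{8}{3 + 3} = - \frac{8}{6} = \left(-8\right) \frac{1}{6} = - \frac{4}{3} \approx -1.3333$)
$w^{4} = \left(- \frac{4}{3}\right)^{4} = \frac{256}{81}$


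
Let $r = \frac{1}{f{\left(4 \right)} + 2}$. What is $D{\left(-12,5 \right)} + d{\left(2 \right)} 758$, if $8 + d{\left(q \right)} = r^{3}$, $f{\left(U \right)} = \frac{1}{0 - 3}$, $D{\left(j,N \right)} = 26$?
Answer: $- \frac{734284}{125} \approx -5874.3$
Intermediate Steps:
$f{\left(U \right)} = - \frac{1}{3}$ ($f{\left(U \right)} = \frac{1}{-3} = - \frac{1}{3}$)
$r = \frac{3}{5}$ ($r = \frac{1}{- \frac{1}{3} + 2} = \frac{1}{\frac{5}{3}} = \frac{3}{5} \approx 0.6$)
$d{\left(q \right)} = - \frac{973}{125}$ ($d{\left(q \right)} = -8 + \left(\frac{3}{5}\right)^{3} = -8 + \frac{27}{125} = - \frac{973}{125}$)
$D{\left(-12,5 \right)} + d{\left(2 \right)} 758 = 26 - \frac{737534}{125} = - \frac{734284}{125}$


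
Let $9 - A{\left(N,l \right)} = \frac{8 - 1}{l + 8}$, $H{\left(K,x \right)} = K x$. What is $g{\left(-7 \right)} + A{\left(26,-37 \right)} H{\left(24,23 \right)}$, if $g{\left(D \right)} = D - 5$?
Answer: $\frac{147588}{29} \approx 5089.2$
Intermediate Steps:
$g{\left(D \right)} = -5 + D$ ($g{\left(D \right)} = D - 5 = -5 + D$)
$A{\left(N,l \right)} = 9 - \frac{7}{8 + l}$ ($A{\left(N,l \right)} = 9 - \frac{8 - 1}{l + 8} = 9 - \frac{7}{8 + l}$)
$g{\left(-7 \right)} + A{\left(26,-37 \right)} H{\left(24,23 \right)} = \left(-5 - 7\right) + \frac{65 + 9 \left(-37\right)}{8 - 37} \cdot 24 \cdot 23 = -12 + \frac{65 - 333}{-29} \cdot 552 = -12 + \left(- \frac{1}{29}\right) \left(-268\right) 552 = -12 + \frac{268}{29} \cdot 552 = -12 + \frac{147936}{29} = \frac{147588}{29}$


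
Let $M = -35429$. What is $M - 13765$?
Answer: $-49194$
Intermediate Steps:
$M - 13765 = -35429 - 13765 = -49194$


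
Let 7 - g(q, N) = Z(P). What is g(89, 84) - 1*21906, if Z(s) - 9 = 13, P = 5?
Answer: -21921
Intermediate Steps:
Z(s) = 22 (Z(s) = 9 + 13 = 22)
g(q, N) = -15 (g(q, N) = 7 - 1*22 = 7 - 22 = -15)
g(89, 84) - 1*21906 = -15 - 1*21906 = -15 - 21906 = -21921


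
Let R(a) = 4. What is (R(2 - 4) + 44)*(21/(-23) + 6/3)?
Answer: 1200/23 ≈ 52.174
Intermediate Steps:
(R(2 - 4) + 44)*(21/(-23) + 6/3) = (4 + 44)*(21/(-23) + 6/3) = 48*(21*(-1/23) + 6*(⅓)) = 48*(-21/23 + 2) = 48*(25/23) = 1200/23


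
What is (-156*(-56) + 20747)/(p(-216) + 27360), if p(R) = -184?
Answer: 29483/27176 ≈ 1.0849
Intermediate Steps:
(-156*(-56) + 20747)/(p(-216) + 27360) = (-156*(-56) + 20747)/(-184 + 27360) = (8736 + 20747)/27176 = 29483*(1/27176) = 29483/27176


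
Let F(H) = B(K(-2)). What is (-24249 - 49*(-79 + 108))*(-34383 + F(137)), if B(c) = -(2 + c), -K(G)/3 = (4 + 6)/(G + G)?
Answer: 882855475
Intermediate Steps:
K(G) = -15/G (K(G) = -3*(4 + 6)/(G + G) = -30/(2*G) = -30*1/(2*G) = -15/G)
B(c) = -2 - c
F(H) = -19/2 (F(H) = -2 - (-15)/(-2) = -2 - (-15)*(-1)/2 = -2 - 1*15/2 = -2 - 15/2 = -19/2)
(-24249 - 49*(-79 + 108))*(-34383 + F(137)) = (-24249 - 49*(-79 + 108))*(-34383 - 19/2) = (-24249 - 49*29)*(-68785/2) = (-24249 - 1421)*(-68785/2) = -25670*(-68785/2) = 882855475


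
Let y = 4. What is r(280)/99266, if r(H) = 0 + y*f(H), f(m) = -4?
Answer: -8/49633 ≈ -0.00016118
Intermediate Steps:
r(H) = -16 (r(H) = 0 + 4*(-4) = 0 - 16 = -16)
r(280)/99266 = -16/99266 = -16*1/99266 = -8/49633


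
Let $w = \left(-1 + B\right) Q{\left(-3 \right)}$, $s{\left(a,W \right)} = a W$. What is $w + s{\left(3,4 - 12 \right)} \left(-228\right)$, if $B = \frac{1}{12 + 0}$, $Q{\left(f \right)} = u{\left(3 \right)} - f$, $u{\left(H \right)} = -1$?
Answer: $\frac{32821}{6} \approx 5470.2$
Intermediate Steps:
$Q{\left(f \right)} = -1 - f$
$B = \frac{1}{12} \approx 0.083333$
$s{\left(a,W \right)} = W a$
$w = - \frac{11}{6}$ ($w = \left(-1 + \frac{1}{12}\right) \left(-1 - -3\right) = - \frac{11 \left(-1 + 3\right)}{12} = \left(- \frac{11}{12}\right) 2 = - \frac{11}{6} \approx -1.8333$)
$w + s{\left(3,4 - 12 \right)} \left(-228\right) = - \frac{11}{6} + \left(4 - 12\right) 3 \left(-228\right) = - \frac{11}{6} + \left(-8\right) 3 \left(-228\right) = - \frac{11}{6} - -5472 = - \frac{11}{6} + 5472 = \frac{32821}{6}$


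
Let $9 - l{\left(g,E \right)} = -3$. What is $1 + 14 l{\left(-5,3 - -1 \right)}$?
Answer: $169$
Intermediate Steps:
$l{\left(g,E \right)} = 12$ ($l{\left(g,E \right)} = 9 - -3 = 9 + 3 = 12$)
$1 + 14 l{\left(-5,3 - -1 \right)} = 1 + 14 \cdot 12 = 1 + 168 = 169$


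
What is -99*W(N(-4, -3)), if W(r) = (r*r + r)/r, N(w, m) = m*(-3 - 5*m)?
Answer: 3465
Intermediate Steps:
W(r) = (r + r²)/r (W(r) = (r² + r)/r = (r + r²)/r)
-99*W(N(-4, -3)) = -99*(1 - 1*(-3)*(3 + 5*(-3))) = -99*(1 - 1*(-3)*(3 - 15)) = -99*(1 - 1*(-3)*(-12)) = -99*(1 - 36) = -99*(-35) = 3465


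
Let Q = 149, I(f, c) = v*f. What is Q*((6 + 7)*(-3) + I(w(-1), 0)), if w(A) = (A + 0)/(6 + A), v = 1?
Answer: -29204/5 ≈ -5840.8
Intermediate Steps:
w(A) = A/(6 + A)
I(f, c) = f (I(f, c) = 1*f = f)
Q*((6 + 7)*(-3) + I(w(-1), 0)) = 149*((6 + 7)*(-3) - 1/(6 - 1)) = 149*(13*(-3) - 1/5) = 149*(-39 - 1*1/5) = 149*(-39 - 1/5) = 149*(-196/5) = -29204/5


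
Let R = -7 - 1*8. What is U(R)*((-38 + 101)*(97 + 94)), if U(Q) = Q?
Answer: -180495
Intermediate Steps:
R = -15 (R = -7 - 8 = -15)
U(R)*((-38 + 101)*(97 + 94)) = -15*(-38 + 101)*(97 + 94) = -945*191 = -15*12033 = -180495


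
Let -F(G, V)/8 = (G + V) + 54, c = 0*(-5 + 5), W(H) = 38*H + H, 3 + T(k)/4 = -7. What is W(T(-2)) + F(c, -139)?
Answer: -880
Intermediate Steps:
T(k) = -40 (T(k) = -12 + 4*(-7) = -12 - 28 = -40)
W(H) = 39*H
c = 0 (c = 0*0 = 0)
F(G, V) = -432 - 8*G - 8*V (F(G, V) = -8*((G + V) + 54) = -8*(54 + G + V) = -432 - 8*G - 8*V)
W(T(-2)) + F(c, -139) = 39*(-40) + (-432 - 8*0 - 8*(-139)) = -1560 + (-432 + 0 + 1112) = -1560 + 680 = -880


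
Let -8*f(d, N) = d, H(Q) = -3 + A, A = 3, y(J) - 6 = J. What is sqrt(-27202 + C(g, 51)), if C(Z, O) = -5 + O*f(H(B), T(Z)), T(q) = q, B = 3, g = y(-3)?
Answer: 3*I*sqrt(3023) ≈ 164.95*I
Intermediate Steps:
y(J) = 6 + J
g = 3 (g = 6 - 3 = 3)
H(Q) = 0 (H(Q) = -3 + 3 = 0)
f(d, N) = -d/8
C(Z, O) = -5 (C(Z, O) = -5 + O*(-1/8*0) = -5 + O*0 = -5 + 0 = -5)
sqrt(-27202 + C(g, 51)) = sqrt(-27202 - 5) = sqrt(-27207) = 3*I*sqrt(3023)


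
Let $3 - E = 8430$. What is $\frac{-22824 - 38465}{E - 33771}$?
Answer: $\frac{61289}{42198} \approx 1.4524$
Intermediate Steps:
$E = -8427$ ($E = 3 - 8430 = -8427$)
$\frac{-22824 - 38465}{E - 33771} = \frac{-22824 - 38465}{-8427 - 33771} = - \frac{61289}{-42198} = \left(-61289\right) \left(- \frac{1}{42198}\right) = \frac{61289}{42198}$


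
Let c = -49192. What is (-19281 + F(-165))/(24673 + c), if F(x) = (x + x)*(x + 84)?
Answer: -2483/8173 ≈ -0.30381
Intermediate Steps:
F(x) = 2*x*(84 + x) (F(x) = (2*x)*(84 + x) = 2*x*(84 + x))
(-19281 + F(-165))/(24673 + c) = (-19281 + 2*(-165)*(84 - 165))/(24673 - 49192) = (-19281 + 2*(-165)*(-81))/(-24519) = (-19281 + 26730)*(-1/24519) = 7449*(-1/24519) = -2483/8173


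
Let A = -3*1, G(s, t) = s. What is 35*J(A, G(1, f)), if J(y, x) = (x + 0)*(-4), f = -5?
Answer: -140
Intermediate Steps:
A = -3
J(y, x) = -4*x (J(y, x) = x*(-4) = -4*x)
35*J(A, G(1, f)) = 35*(-4*1) = 35*(-4) = -140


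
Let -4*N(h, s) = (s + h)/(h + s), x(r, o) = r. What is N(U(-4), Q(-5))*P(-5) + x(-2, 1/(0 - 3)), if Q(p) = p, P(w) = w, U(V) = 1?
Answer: -¾ ≈ -0.75000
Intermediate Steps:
N(h, s) = -¼ (N(h, s) = -(s + h)/(4*(h + s)) = -(h + s)/(4*(h + s)) = -¼*1 = -¼)
N(U(-4), Q(-5))*P(-5) + x(-2, 1/(0 - 3)) = -¼*(-5) - 2 = 5/4 - 2 = -¾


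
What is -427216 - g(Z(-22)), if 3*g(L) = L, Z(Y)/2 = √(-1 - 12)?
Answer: -427216 - 2*I*√13/3 ≈ -4.2722e+5 - 2.4037*I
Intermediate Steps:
Z(Y) = 2*I*√13 (Z(Y) = 2*√(-1 - 12) = 2*√(-13) = 2*(I*√13) = 2*I*√13)
g(L) = L/3
-427216 - g(Z(-22)) = -427216 - 2*I*√13/3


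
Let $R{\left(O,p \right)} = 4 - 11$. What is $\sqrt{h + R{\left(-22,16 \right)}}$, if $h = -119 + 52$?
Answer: $i \sqrt{74} \approx 8.6023 i$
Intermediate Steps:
$h = -67$
$R{\left(O,p \right)} = -7$ ($R{\left(O,p \right)} = 4 - 11 = -7$)
$\sqrt{h + R{\left(-22,16 \right)}} = \sqrt{-67 - 7} = \sqrt{-74} = i \sqrt{74}$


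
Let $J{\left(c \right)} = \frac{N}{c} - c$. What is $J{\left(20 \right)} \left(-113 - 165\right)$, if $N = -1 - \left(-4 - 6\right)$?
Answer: $\frac{54349}{10} \approx 5434.9$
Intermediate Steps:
$N = 9$ ($N = -1 - \left(-4 - 6\right) = -1 - -10 = -1 + 10 = 9$)
$J{\left(c \right)} = - c + \frac{9}{c}$ ($J{\left(c \right)} = \frac{9}{c} - c = - c + \frac{9}{c}$)
$J{\left(20 \right)} \left(-113 - 165\right) = \left(\left(-1\right) 20 + \frac{9}{20}\right) \left(-113 - 165\right) = \left(-20 + 9 \cdot \frac{1}{20}\right) \left(-278\right) = \left(-20 + \frac{9}{20}\right) \left(-278\right) = \left(- \frac{391}{20}\right) \left(-278\right) = \frac{54349}{10}$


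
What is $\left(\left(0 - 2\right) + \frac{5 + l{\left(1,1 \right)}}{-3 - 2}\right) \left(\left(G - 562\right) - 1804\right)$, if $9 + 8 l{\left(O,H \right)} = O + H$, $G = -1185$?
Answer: $\frac{401263}{40} \approx 10032.0$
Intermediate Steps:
$l{\left(O,H \right)} = - \frac{9}{8} + \frac{H}{8} + \frac{O}{8}$ ($l{\left(O,H \right)} = - \frac{9}{8} + \frac{O + H}{8} = - \frac{9}{8} + \frac{H + O}{8} = - \frac{9}{8} + \left(\frac{H}{8} + \frac{O}{8}\right) = - \frac{9}{8} + \frac{H}{8} + \frac{O}{8}$)
$\left(\left(0 - 2\right) + \frac{5 + l{\left(1,1 \right)}}{-3 - 2}\right) \left(\left(G - 562\right) - 1804\right) = \left(\left(0 - 2\right) + \frac{5 + \left(- \frac{9}{8} + \frac{1}{8} \cdot 1 + \frac{1}{8} \cdot 1\right)}{-3 - 2}\right) \left(\left(-1185 - 562\right) - 1804\right) = \left(-2 + \frac{5 + \left(- \frac{9}{8} + \frac{1}{8} + \frac{1}{8}\right)}{-5}\right) \left(-1747 - 1804\right) = \left(-2 + \left(5 - \frac{7}{8}\right) \left(- \frac{1}{5}\right)\right) \left(-3551\right) = \left(-2 + \frac{33}{8} \left(- \frac{1}{5}\right)\right) \left(-3551\right) = \left(-2 - \frac{33}{40}\right) \left(-3551\right) = \left(- \frac{113}{40}\right) \left(-3551\right) = \frac{401263}{40}$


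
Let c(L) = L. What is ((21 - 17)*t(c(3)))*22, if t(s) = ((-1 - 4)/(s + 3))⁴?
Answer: 6875/162 ≈ 42.438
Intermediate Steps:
t(s) = 625/(3 + s)⁴ (t(s) = (-5/(3 + s))⁴ = 625/(3 + s)⁴)
((21 - 17)*t(c(3)))*22 = ((21 - 17)*(625/(3 + 3)⁴))*22 = (4*(625/6⁴))*22 = (4*(625*(1/1296)))*22 = (4*(625/1296))*22 = (625/324)*22 = 6875/162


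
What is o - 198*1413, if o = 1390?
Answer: -278384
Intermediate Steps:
o - 198*1413 = 1390 - 198*1413 = 1390 - 279774 = -278384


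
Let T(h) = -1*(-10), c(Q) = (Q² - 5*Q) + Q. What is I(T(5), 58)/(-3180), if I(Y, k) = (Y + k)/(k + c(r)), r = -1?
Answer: -17/50085 ≈ -0.00033942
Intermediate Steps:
c(Q) = Q² - 4*Q
T(h) = 10
I(Y, k) = (Y + k)/(5 + k) (I(Y, k) = (Y + k)/(k - (-4 - 1)) = (Y + k)/(k - 1*(-5)) = (Y + k)/(k + 5) = (Y + k)/(5 + k))
I(T(5), 58)/(-3180) = ((10 + 58)/(5 + 58))/(-3180) = (68/63)*(-1/3180) = -17/50085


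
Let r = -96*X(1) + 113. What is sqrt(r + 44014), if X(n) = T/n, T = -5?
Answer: sqrt(44607) ≈ 211.20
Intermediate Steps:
X(n) = -5/n
r = 593 (r = -(-480)/1 + 113 = -(-480) + 113 = -96*(-5) + 113 = 480 + 113 = 593)
sqrt(r + 44014) = sqrt(593 + 44014) = sqrt(44607)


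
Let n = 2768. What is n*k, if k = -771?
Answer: -2134128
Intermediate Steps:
n*k = 2768*(-771) = -2134128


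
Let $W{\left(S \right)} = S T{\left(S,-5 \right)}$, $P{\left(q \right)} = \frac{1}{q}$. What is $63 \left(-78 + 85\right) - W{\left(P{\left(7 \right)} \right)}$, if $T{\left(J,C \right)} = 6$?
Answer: $\frac{3081}{7} \approx 440.14$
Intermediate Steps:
$W{\left(S \right)} = 6 S$ ($W{\left(S \right)} = S 6 = 6 S$)
$63 \left(-78 + 85\right) - W{\left(P{\left(7 \right)} \right)} = 63 \left(-78 + 85\right) - \frac{6}{7} = 63 \cdot 7 - 6 \cdot \frac{1}{7} = 441 - \frac{6}{7} = \frac{3081}{7}$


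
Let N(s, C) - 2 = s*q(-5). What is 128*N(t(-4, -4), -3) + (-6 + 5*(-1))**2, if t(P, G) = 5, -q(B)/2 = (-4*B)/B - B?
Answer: -903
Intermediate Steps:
q(B) = 8 + 2*B (q(B) = -2*((-4*B)/B - B) = -2*(-4 - B) = 8 + 2*B)
N(s, C) = 2 - 2*s (N(s, C) = 2 + s*(8 + 2*(-5)) = 2 + s*(8 - 10) = 2 + s*(-2) = 2 - 2*s)
128*N(t(-4, -4), -3) + (-6 + 5*(-1))**2 = 128*(2 - 2*5) + (-6 + 5*(-1))**2 = 128*(2 - 10) + (-6 - 5)**2 = 128*(-8) + (-11)**2 = -1024 + 121 = -903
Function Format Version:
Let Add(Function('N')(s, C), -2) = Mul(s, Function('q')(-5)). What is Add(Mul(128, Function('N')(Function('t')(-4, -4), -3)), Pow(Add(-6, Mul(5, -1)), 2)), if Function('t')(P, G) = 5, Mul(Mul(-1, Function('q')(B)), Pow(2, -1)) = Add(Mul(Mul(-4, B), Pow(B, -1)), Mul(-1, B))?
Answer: -903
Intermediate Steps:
Function('q')(B) = Add(8, Mul(2, B)) (Function('q')(B) = Mul(-2, Add(Mul(Mul(-4, B), Pow(B, -1)), Mul(-1, B))) = Mul(-2, Add(-4, Mul(-1, B))) = Add(8, Mul(2, B)))
Function('N')(s, C) = Add(2, Mul(-2, s)) (Function('N')(s, C) = Add(2, Mul(s, Add(8, Mul(2, -5)))) = Add(2, Mul(s, Add(8, -10))) = Add(2, Mul(s, -2)) = Add(2, Mul(-2, s)))
Add(Mul(128, Function('N')(Function('t')(-4, -4), -3)), Pow(Add(-6, Mul(5, -1)), 2)) = Add(Mul(128, Add(2, Mul(-2, 5))), Pow(Add(-6, Mul(5, -1)), 2)) = Add(Mul(128, Add(2, -10)), Pow(Add(-6, -5), 2)) = Add(Mul(128, -8), Pow(-11, 2)) = Add(-1024, 121) = -903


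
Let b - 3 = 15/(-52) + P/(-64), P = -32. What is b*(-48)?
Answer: -2004/13 ≈ -154.15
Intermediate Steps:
b = 167/52 (b = 3 + (15/(-52) - 32/(-64)) = 3 + (15*(-1/52) - 32*(-1/64)) = 3 + (-15/52 + ½) = 3 + 11/52 = 167/52 ≈ 3.2115)
b*(-48) = (167/52)*(-48) = -2004/13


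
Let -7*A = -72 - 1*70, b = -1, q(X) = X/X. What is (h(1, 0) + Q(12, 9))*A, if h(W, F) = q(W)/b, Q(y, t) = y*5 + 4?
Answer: 1278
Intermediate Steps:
q(X) = 1
Q(y, t) = 4 + 5*y (Q(y, t) = 5*y + 4 = 4 + 5*y)
h(W, F) = -1 (h(W, F) = 1/(-1) = 1*(-1) = -1)
A = 142/7 (A = -(-72 - 1*70)/7 = -(-72 - 70)/7 = -1/7*(-142) = 142/7 ≈ 20.286)
(h(1, 0) + Q(12, 9))*A = (-1 + (4 + 5*12))*(142/7) = (-1 + (4 + 60))*(142/7) = (-1 + 64)*(142/7) = 63*(142/7) = 1278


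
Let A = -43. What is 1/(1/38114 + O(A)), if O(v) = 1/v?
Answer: -1638902/38071 ≈ -43.049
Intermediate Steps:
1/(1/38114 + O(A)) = 1/(1/38114 + 1/(-43)) = 1/(1/38114 - 1/43) = 1/(-38071/1638902) = -1638902/38071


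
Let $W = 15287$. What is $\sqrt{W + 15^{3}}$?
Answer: $\sqrt{18662} \approx 136.61$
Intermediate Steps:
$\sqrt{W + 15^{3}} = \sqrt{15287 + 15^{3}} = \sqrt{15287 + 3375} = \sqrt{18662}$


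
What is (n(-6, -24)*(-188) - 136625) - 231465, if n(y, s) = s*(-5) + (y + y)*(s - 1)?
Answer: -447050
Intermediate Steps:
n(y, s) = -5*s + 2*y*(-1 + s) (n(y, s) = -5*s + (2*y)*(-1 + s) = -5*s + 2*y*(-1 + s))
(n(-6, -24)*(-188) - 136625) - 231465 = ((-5*(-24) - 2*(-6) + 2*(-24)*(-6))*(-188) - 136625) - 231465 = ((120 + 12 + 288)*(-188) - 136625) - 231465 = (420*(-188) - 136625) - 231465 = (-78960 - 136625) - 231465 = -215585 - 231465 = -447050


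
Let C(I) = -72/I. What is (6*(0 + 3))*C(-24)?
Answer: 54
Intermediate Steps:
(6*(0 + 3))*C(-24) = (6*(0 + 3))*(-72/(-24)) = (6*3)*(-72*(-1/24)) = 18*3 = 54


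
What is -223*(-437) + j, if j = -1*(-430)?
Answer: 97881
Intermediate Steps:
j = 430
-223*(-437) + j = -223*(-437) + 430 = 97451 + 430 = 97881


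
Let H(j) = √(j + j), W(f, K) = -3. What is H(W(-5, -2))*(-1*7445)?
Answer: -7445*I*√6 ≈ -18236.0*I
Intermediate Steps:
H(j) = √2*√j (H(j) = √(2*j) = √2*√j)
H(W(-5, -2))*(-1*7445) = (√2*√(-3))*(-1*7445) = (√2*(I*√3))*(-7445) = (I*√6)*(-7445) = -7445*I*√6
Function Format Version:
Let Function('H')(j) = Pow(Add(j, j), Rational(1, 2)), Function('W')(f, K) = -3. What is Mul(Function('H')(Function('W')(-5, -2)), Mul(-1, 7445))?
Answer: Mul(-7445, I, Pow(6, Rational(1, 2))) ≈ Mul(-18236., I)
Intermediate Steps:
Function('H')(j) = Mul(Pow(2, Rational(1, 2)), Pow(j, Rational(1, 2))) (Function('H')(j) = Pow(Mul(2, j), Rational(1, 2)) = Mul(Pow(2, Rational(1, 2)), Pow(j, Rational(1, 2))))
Mul(Function('H')(Function('W')(-5, -2)), Mul(-1, 7445)) = Mul(Mul(Pow(2, Rational(1, 2)), Pow(-3, Rational(1, 2))), Mul(-1, 7445)) = Mul(Mul(Pow(2, Rational(1, 2)), Mul(I, Pow(3, Rational(1, 2)))), -7445) = Mul(Mul(I, Pow(6, Rational(1, 2))), -7445) = Mul(-7445, I, Pow(6, Rational(1, 2)))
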